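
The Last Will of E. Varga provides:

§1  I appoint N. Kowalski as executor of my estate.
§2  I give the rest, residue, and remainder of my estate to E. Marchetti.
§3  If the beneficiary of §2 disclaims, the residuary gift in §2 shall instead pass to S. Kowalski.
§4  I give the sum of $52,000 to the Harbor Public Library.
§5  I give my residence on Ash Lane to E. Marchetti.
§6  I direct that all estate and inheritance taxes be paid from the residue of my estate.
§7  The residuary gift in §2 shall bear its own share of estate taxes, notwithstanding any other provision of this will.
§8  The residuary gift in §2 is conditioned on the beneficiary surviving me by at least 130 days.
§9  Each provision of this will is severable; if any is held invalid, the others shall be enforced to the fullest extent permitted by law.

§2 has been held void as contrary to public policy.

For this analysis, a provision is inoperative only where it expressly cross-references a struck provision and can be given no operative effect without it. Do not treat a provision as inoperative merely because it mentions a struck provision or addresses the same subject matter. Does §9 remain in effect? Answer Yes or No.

§2 is struck. §3 operates only by reference to §2, so it falls with §2. §7 operates only by reference to §2, so it falls with §2. §8 operates only by reference to §2, so it falls with §2. §9 is a severability clause and preserves every provision that can still be given independent effect. The provisions still in force are §1, §4, §5, §6, and §9. §9 is among the surviving provisions, so the answer is yes.

Yes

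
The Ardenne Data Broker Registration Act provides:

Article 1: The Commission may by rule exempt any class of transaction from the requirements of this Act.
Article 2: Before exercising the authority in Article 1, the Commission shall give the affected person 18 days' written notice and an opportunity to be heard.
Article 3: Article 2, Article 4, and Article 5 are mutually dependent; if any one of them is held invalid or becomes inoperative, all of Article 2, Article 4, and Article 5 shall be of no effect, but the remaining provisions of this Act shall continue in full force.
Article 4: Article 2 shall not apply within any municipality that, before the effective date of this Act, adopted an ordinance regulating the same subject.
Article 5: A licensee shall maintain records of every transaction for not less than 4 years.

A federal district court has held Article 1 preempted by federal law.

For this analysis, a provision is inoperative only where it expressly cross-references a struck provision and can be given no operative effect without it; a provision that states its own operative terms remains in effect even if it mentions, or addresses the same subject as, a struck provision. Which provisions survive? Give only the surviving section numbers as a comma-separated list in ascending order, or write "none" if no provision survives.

3

Article 1 is struck. Article 2 operates only by reference to Article 1, so it falls with Article 1. Article 4 merely fixes the local-preemption carve-out from Article 2; with Article 2 gone it has nothing to operate on and falls away. Article 3 declares Article 2, Article 4, and Article 5 mutually dependent; since one of them has fallen, all of them are of no effect. That brings down Article 5 as well. The remainder continues in force under Article 3. Only Article 3 remains in effect.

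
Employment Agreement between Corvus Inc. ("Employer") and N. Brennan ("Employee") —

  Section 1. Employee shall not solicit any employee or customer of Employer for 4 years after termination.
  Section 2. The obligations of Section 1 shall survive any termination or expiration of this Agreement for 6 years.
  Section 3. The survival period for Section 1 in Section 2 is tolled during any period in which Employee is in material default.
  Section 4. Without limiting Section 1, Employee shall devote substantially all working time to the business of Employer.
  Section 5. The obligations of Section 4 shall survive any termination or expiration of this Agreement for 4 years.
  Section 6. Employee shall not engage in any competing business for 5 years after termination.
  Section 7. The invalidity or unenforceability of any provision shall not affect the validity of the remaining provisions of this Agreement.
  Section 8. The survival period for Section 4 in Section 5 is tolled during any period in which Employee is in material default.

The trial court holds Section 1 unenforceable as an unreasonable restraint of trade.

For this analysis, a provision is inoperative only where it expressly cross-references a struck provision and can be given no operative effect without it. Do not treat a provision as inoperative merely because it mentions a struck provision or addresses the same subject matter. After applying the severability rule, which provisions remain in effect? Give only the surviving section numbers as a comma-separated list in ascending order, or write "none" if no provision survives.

Section 1 is struck. The only function of Section 2 is the survival period for Section 1, so it cannot stand once Section 1 is removed. Section 3 does nothing except set the tolling of the survival period for Section 1 by reference to Section 2; with Section 2 gone it has no independent effect and is inoperative. Although Section 4 refers to Section 1, its operative terms do not depend on Section 1, so it remains in effect. Section 7 is a severability clause and preserves every provision that can still be given independent effect. Section 4, Section 5, Section 6, Section 7, and Section 8 remain in effect.

4, 5, 6, 7, 8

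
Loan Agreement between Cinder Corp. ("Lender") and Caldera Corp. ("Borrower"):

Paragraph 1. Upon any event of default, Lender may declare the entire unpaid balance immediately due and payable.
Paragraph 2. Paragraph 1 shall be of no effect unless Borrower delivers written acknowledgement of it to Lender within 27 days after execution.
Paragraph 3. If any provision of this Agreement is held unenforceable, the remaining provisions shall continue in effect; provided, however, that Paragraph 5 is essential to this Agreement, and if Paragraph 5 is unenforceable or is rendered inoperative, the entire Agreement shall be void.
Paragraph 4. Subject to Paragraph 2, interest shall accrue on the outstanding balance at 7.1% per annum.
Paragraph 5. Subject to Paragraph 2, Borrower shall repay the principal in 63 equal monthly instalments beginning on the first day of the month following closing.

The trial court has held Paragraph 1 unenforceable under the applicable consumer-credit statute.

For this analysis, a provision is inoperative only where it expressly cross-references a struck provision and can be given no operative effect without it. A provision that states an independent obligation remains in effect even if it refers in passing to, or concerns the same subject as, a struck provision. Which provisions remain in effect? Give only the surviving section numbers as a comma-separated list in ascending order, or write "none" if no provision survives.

3, 4, 5

Paragraph 1 is struck. Paragraph 2 has no operative effect of its own apart from Paragraph 1 and is therefore inoperative. Although Paragraph 5 refers to Paragraph 2, its operative terms do not depend on Paragraph 2, so it remains in effect. Paragraph 4 mentions Paragraph 2 but its own obligation stands independently of Paragraph 2, so Paragraph 4 is not affected. Paragraph 3 makes Paragraph 5 an essential term, but Paragraph 5 is unaffected, so the severability proviso in Paragraph 3 preserves the remaining provisions. That leaves Paragraph 3, Paragraph 4, and Paragraph 5 in effect.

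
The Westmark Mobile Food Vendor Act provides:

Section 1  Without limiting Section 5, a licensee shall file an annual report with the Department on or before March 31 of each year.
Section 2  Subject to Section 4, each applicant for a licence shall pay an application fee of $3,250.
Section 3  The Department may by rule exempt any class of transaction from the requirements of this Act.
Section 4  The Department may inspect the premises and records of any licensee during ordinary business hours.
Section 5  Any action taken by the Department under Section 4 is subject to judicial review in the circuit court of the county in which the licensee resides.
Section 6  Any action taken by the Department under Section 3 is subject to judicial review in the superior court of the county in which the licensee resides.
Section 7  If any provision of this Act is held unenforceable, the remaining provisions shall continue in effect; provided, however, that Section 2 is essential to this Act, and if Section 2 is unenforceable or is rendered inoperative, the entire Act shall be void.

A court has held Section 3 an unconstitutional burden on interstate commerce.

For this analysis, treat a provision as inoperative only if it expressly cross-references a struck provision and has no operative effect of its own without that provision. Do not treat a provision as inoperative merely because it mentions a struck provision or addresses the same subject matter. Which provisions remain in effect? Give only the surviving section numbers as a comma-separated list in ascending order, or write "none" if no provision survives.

Section 3 is struck. Section 6 merely fixes the judicial-review right for Section 3; with Section 3 gone it has nothing to operate on and falls away. Section 7 makes Section 2 an essential term, but Section 2 is unaffected, so the severability proviso in Section 7 preserves the remaining provisions. Section 1, Section 2, Section 4, Section 5, and Section 7 remain in effect.

1, 2, 4, 5, 7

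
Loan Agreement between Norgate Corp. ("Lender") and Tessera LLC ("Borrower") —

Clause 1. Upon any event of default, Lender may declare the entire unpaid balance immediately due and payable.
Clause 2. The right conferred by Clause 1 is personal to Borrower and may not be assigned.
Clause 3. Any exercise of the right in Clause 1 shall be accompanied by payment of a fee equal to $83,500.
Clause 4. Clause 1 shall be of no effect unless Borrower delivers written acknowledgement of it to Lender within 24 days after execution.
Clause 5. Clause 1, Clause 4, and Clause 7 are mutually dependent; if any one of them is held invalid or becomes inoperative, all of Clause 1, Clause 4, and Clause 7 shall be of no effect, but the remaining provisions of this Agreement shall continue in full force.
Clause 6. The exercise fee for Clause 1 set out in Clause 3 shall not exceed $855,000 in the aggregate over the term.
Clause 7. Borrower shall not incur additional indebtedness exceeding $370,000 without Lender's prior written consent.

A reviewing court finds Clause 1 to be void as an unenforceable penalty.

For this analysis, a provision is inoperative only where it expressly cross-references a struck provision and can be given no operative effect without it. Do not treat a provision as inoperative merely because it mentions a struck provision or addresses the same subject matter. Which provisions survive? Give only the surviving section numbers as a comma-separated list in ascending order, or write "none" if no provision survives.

5

Clause 1 is struck. Clause 2 has no operative effect of its own apart from Clause 1 and is therefore inoperative. Clause 3 has no operative effect of its own apart from Clause 1 and is therefore inoperative. Clause 4 merely fixes the acknowledgement condition for Clause 1; with Clause 1 gone it has nothing to operate on and falls away. The whole of Clause 6 is the aggregate cap on the exercise fee for Clause 1, defined by reference to Clause 3, so Clause 6 cannot stand once Clause 3 is removed. Clause 5 declares Clause 1, Clause 4, and Clause 7 mutually dependent; since one of them has fallen, all of them are of no effect. That brings down Clause 7 as well. The remainder continues in force under Clause 5. Only Clause 5 remains in effect.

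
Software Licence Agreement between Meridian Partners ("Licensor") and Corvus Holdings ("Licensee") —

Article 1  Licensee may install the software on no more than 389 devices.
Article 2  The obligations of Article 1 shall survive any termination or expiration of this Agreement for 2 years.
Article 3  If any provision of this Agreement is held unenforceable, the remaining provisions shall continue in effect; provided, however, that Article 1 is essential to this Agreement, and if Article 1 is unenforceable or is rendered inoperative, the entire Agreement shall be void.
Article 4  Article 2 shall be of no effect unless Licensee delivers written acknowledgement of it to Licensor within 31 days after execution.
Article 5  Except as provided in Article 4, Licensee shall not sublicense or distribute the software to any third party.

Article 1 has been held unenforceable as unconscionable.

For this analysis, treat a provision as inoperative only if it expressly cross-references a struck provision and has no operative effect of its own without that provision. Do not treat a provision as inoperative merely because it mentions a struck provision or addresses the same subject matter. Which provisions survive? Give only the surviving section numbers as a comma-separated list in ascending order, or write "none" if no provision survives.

none

Article 1 is struck. Article 2 has no operative effect of its own apart from Article 1 and is therefore inoperative. Article 4 merely fixes the acknowledgement condition for Article 2; with Article 2 gone it has nothing to operate on and falls away. Article 3 makes Article 1 an essential term, and Article 1 is the provision held invalid; under Article 3, the entire Agreement is therefore void. No provision of the Agreement survives.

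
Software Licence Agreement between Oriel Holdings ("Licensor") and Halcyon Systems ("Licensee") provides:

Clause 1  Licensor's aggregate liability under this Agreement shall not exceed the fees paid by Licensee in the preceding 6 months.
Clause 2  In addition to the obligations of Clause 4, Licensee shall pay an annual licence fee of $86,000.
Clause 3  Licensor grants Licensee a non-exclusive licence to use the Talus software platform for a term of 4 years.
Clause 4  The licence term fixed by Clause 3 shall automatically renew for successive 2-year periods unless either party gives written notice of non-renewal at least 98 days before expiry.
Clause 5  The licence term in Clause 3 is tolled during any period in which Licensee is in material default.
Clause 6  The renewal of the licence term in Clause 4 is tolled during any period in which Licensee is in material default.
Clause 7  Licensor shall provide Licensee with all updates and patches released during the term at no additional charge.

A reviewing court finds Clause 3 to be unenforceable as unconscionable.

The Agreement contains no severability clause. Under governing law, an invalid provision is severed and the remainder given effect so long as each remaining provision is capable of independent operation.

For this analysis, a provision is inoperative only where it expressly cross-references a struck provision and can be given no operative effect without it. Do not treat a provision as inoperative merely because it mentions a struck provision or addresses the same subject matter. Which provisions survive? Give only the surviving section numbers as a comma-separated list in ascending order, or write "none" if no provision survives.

1, 2, 7

Clause 3 is struck. Clause 4 does nothing except set the renewal of the licence term by reference to Clause 3; with Clause 3 gone it has no independent effect and is inoperative. Clause 5 has no operative effect of its own apart from Clause 3 and is therefore inoperative. The whole of Clause 6 is the tolling of the renewal of the licence term, defined by reference to Clause 4, so Clause 6 cannot stand once Clause 4 is removed. Although Clause 2 refers to Clause 4, its operative terms do not depend on Clause 4, so it remains in effect. With no severability clause, the stated default rule severs what cannot stand and enforces each remaining provision that can operate on its own. That leaves Clause 1, Clause 2, and Clause 7 in effect.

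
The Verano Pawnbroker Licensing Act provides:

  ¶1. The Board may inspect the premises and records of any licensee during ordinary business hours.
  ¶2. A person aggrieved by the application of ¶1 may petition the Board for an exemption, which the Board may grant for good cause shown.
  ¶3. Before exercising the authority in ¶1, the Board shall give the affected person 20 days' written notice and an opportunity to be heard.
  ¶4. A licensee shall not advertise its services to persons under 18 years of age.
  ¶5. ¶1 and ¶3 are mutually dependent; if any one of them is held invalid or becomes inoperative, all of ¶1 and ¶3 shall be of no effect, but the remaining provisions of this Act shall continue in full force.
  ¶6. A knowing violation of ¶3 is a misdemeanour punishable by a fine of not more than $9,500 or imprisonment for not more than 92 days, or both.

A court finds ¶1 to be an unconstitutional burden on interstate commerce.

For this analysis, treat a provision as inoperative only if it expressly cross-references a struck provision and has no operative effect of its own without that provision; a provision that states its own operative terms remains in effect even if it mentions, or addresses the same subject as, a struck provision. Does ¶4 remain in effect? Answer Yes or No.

Yes

¶1 is struck. ¶2 merely fixes the exemption procedure for ¶1; with ¶1 gone it has nothing to operate on and falls away. The only function of ¶3 is the notice-and-hearing requirement for ¶1, so it cannot stand once ¶1 is removed. ¶6 operates only by reference to ¶3, so it falls with ¶3. ¶5 declares ¶1 and ¶3 mutually dependent; since one of them has fallen, all of them are of no effect. The remainder continues in force under ¶5. The provisions still in force are ¶4 and ¶5. ¶4 is among the surviving provisions, so the answer is yes.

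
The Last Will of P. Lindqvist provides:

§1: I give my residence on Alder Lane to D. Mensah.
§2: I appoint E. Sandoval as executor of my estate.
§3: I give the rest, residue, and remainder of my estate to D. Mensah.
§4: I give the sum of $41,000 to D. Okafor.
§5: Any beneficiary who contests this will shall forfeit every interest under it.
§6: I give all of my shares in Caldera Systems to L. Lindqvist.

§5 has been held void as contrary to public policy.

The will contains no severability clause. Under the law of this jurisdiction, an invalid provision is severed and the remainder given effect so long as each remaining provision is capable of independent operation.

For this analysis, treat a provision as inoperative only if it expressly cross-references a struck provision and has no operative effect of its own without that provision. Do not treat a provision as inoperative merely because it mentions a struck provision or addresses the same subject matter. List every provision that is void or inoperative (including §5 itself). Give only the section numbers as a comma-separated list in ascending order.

§5 is struck. Nothing else in the will is defined by reference to §5. Under the stated default rule, only provisions that cannot operate independently fall away; the rest are enforced. That leaves §1, §2, §3, §4, and §6 in effect.

5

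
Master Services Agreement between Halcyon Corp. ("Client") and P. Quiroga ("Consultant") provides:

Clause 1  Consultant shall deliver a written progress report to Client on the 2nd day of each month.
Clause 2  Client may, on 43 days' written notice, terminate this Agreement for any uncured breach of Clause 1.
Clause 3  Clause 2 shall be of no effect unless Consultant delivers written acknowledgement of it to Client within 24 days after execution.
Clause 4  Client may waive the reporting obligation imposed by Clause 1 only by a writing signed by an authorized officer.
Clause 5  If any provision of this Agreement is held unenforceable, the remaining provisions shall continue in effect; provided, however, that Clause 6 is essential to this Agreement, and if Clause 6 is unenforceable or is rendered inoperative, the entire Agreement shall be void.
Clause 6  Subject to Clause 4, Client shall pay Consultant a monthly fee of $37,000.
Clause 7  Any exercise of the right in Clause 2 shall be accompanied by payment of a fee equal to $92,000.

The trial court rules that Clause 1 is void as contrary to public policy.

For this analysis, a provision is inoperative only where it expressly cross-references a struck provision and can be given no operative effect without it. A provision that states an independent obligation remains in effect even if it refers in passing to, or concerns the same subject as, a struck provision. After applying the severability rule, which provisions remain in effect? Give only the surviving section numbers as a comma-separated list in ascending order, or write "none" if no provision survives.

Clause 1 is struck. Clause 2 merely fixes the termination right for breach of Clause 1; with Clause 1 gone it has nothing to operate on and falls away. Clause 4 has no operative effect of its own apart from Clause 1 and is therefore inoperative. Clause 3 operates only by reference to Clause 2, so it falls with Clause 2. The only function of Clause 7 is the exercise fee for Clause 2, so it cannot stand once Clause 2 is removed. Clause 6 mentions Clause 4 but its own obligation stands independently of Clause 4, so Clause 6 is not affected. Clause 5 makes Clause 6 an essential term, but Clause 6 is unaffected, so the severability proviso in Clause 5 preserves the remaining provisions. That leaves Clause 5 and Clause 6 in effect.

5, 6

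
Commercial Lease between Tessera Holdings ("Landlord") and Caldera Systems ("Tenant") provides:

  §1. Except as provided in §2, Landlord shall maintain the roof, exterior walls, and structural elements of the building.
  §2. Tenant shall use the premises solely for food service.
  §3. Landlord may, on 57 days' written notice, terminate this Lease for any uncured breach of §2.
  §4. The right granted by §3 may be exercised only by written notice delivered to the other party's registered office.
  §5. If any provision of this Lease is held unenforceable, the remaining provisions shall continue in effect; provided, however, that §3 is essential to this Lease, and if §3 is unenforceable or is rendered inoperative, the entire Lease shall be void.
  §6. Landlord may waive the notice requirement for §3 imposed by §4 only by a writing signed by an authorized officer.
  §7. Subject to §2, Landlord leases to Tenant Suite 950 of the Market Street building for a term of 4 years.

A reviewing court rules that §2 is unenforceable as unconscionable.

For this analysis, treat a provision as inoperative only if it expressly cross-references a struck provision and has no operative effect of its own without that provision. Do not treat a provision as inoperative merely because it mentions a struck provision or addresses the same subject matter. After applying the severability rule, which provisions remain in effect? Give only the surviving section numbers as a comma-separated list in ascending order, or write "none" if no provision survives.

§2 is struck. §3 has no operative effect of its own apart from §2 and is therefore inoperative. §4 has no operative effect of its own apart from §3 and is therefore inoperative. §6 has no operative effect of its own apart from §4 and is therefore inoperative. §5 makes §3 an essential term, and §3 has been rendered inoperative by the cascade; under §5, the entire Lease is therefore void. No provision of the Lease survives.

none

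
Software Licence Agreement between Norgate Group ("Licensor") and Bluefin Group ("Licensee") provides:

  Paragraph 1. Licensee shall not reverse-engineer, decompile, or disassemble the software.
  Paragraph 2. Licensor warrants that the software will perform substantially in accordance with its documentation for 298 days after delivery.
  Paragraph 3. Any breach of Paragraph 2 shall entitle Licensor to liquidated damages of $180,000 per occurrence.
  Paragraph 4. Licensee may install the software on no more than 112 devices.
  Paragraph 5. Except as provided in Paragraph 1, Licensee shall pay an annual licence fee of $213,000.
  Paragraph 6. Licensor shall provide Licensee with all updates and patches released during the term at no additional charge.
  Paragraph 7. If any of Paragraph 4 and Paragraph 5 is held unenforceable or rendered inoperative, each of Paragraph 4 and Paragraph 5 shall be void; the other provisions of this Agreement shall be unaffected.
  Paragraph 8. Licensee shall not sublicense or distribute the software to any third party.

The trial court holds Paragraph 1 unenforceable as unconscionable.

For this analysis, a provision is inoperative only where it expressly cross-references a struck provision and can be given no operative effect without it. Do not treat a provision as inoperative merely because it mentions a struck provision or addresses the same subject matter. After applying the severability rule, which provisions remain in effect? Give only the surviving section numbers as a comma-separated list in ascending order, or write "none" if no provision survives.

2, 3, 4, 5, 6, 7, 8

Paragraph 1 is struck. Although Paragraph 5 refers to Paragraph 1, its operative terms do not depend on Paragraph 1, so it remains in effect. Nothing else in the Agreement is defined by reference to Paragraph 1. Paragraph 7 ties Paragraph 4 and Paragraph 5 together, but none of those is affected here; the remaining provisions continue in force under Paragraph 7. The provisions still in force are Paragraph 2, Paragraph 3, Paragraph 4, Paragraph 5, Paragraph 6, Paragraph 7, and Paragraph 8.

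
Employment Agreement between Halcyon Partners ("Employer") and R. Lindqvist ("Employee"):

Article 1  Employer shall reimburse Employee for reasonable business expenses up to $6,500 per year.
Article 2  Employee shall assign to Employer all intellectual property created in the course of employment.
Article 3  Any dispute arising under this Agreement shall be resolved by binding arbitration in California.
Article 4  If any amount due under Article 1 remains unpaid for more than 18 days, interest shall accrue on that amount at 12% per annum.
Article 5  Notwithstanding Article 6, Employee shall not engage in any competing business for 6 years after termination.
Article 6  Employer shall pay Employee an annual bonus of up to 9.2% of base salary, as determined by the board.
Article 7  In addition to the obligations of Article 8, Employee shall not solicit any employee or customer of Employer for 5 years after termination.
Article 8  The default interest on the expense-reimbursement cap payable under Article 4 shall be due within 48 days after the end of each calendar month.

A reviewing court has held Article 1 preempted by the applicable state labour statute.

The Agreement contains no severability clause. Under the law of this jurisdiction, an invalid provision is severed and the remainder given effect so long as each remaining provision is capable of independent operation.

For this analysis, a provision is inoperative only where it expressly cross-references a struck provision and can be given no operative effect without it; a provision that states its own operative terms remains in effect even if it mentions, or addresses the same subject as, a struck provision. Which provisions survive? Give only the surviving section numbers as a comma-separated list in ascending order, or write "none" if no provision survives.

2, 3, 5, 6, 7

Article 1 is struck. The whole of Article 4 is the default interest on the expense-reimbursement cap, defined by reference to Article 1, so Article 4 cannot stand once Article 1 is removed. The whole of Article 8 is the payment deadline for the default interest on the expense-reimbursement cap, defined by reference to Article 4, so Article 8 cannot stand once Article 4 is removed. Article 7 mentions Article 8 but its own obligation stands independently of Article 8, so Article 7 is not affected. With no severability clause, the stated default rule severs what cannot stand and enforces each remaining provision that can operate on its own. That leaves Article 2, Article 3, Article 5, Article 6, and Article 7 in effect.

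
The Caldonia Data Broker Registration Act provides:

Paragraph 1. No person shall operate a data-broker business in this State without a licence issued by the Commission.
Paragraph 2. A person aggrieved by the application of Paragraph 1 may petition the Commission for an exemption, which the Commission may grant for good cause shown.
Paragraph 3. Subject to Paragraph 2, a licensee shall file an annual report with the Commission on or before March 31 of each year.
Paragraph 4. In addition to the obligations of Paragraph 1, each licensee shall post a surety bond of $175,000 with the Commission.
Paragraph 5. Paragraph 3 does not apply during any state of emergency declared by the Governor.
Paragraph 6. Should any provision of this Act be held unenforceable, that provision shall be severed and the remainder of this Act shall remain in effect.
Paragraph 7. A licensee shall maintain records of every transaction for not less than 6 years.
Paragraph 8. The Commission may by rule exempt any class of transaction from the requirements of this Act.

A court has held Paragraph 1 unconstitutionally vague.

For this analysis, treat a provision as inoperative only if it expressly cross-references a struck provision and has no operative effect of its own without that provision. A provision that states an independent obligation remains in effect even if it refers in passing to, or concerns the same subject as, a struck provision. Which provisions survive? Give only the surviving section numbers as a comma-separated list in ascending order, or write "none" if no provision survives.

3, 4, 5, 6, 7, 8

Paragraph 1 is struck. Paragraph 2 has no operative effect of its own apart from Paragraph 1 and is therefore inoperative. Although Paragraph 3 refers to Paragraph 2, its operative terms do not depend on Paragraph 2, so it remains in effect. Paragraph 4 mentions Paragraph 1 but its own obligation stands independently of Paragraph 1, so Paragraph 4 is not affected. Paragraph 6 is a severability clause and preserves every provision that can still be given independent effect. That leaves Paragraph 3, Paragraph 4, Paragraph 5, Paragraph 6, Paragraph 7, and Paragraph 8 in effect.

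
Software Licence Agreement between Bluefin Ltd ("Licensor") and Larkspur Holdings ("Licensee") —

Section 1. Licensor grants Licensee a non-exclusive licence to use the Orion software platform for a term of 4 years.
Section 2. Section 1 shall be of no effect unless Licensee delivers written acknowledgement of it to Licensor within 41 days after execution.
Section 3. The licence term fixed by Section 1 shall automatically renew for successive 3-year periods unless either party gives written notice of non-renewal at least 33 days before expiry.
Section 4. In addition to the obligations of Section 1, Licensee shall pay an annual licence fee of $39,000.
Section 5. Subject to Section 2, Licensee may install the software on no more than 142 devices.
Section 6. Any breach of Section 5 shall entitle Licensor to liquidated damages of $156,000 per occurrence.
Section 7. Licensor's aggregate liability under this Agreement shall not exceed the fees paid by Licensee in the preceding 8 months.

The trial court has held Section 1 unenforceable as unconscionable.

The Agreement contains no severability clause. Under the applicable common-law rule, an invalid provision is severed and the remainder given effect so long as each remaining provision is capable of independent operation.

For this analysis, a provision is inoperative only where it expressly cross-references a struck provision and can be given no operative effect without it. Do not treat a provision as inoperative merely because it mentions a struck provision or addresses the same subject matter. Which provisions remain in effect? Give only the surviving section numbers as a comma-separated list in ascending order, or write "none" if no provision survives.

Section 1 is struck. Section 2 has no operative effect of its own apart from Section 1 and is therefore inoperative. Section 3 operates only by reference to Section 1, so it falls with Section 1. Although Section 4 refers to Section 1, its operative terms do not depend on Section 1, so it remains in effect. Section 5 mentions Section 2 but its own obligation stands independently of Section 2, so Section 5 is not affected. Under the stated default rule, only provisions that cannot operate independently fall away; the rest are enforced. That leaves Section 4, Section 5, Section 6, and Section 7 in effect.

4, 5, 6, 7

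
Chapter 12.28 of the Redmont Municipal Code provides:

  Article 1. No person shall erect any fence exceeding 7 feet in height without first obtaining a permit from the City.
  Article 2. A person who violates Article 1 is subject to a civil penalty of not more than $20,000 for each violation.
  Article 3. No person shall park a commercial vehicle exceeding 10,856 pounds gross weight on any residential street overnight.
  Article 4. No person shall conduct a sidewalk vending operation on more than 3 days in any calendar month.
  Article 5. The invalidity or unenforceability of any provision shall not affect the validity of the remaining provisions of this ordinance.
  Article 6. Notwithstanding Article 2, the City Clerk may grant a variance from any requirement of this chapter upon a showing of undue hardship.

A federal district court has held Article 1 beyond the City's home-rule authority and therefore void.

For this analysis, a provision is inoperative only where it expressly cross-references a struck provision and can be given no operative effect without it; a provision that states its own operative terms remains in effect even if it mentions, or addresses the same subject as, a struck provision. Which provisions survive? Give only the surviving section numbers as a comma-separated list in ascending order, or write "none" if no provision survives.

Article 1 is struck. Article 2 has no operative effect of its own apart from Article 1 and is therefore inoperative. Although Article 6 refers to Article 2, its operative terms do not depend on Article 2, so it remains in effect. Article 5 is a severability clause and preserves every provision that can still be given independent effect. That leaves Article 3, Article 4, Article 5, and Article 6 in effect.

3, 4, 5, 6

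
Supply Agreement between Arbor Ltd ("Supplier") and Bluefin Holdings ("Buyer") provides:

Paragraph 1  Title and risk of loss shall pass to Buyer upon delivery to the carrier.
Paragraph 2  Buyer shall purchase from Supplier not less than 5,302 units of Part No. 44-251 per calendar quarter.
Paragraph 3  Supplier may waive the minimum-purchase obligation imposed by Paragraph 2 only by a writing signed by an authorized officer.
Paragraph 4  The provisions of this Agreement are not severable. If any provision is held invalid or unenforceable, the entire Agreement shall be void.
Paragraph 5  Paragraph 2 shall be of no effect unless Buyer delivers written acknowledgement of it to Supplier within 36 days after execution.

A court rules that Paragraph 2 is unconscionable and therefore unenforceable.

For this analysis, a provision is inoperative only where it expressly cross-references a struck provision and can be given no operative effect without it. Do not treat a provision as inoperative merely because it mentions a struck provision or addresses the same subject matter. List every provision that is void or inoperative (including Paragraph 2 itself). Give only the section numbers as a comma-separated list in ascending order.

1, 2, 3, 4, 5

Paragraph 2 is struck. Paragraph 3 operates only by reference to Paragraph 2, so it falls with Paragraph 2. Paragraph 5 merely fixes the acknowledgement condition for Paragraph 2; with Paragraph 2 gone it has nothing to operate on and falls away. Paragraph 4 provides that the Agreement is not severable, so the invalidity of any one provision voids the entire Agreement. No provision of the Agreement survives.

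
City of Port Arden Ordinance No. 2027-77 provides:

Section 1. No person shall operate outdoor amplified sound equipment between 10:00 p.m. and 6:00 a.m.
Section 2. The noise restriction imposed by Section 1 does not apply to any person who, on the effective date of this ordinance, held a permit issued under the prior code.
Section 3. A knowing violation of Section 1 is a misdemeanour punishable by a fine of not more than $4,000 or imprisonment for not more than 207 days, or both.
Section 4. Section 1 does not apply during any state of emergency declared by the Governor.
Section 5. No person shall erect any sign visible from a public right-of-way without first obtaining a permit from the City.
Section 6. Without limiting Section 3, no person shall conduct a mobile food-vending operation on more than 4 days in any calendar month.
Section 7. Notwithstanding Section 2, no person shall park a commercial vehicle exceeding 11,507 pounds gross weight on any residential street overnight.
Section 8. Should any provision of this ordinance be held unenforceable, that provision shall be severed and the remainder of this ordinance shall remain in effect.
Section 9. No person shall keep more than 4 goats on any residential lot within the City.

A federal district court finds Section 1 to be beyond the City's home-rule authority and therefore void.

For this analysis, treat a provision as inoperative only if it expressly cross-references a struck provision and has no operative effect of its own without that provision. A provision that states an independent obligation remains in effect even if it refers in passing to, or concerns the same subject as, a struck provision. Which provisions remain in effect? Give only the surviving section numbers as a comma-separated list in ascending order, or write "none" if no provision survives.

Section 1 is struck. Section 2 merely fixes the grandfather exemption from Section 1; with Section 1 gone it has nothing to operate on and falls away. Section 3 has no operative effect of its own apart from Section 1 and is therefore inoperative. The only function of Section 4 is the emergency suspension of Section 1, so it cannot stand once Section 1 is removed. Section 7 mentions Section 2 but its own obligation stands independently of Section 2, so Section 7 is not affected. Although Section 6 refers to Section 3, its operative terms do not depend on Section 3, so it remains in effect. Section 8 is a severability clause and preserves every provision that can still be given independent effect. Section 5, Section 6, Section 7, Section 8, and Section 9 remain in effect.

5, 6, 7, 8, 9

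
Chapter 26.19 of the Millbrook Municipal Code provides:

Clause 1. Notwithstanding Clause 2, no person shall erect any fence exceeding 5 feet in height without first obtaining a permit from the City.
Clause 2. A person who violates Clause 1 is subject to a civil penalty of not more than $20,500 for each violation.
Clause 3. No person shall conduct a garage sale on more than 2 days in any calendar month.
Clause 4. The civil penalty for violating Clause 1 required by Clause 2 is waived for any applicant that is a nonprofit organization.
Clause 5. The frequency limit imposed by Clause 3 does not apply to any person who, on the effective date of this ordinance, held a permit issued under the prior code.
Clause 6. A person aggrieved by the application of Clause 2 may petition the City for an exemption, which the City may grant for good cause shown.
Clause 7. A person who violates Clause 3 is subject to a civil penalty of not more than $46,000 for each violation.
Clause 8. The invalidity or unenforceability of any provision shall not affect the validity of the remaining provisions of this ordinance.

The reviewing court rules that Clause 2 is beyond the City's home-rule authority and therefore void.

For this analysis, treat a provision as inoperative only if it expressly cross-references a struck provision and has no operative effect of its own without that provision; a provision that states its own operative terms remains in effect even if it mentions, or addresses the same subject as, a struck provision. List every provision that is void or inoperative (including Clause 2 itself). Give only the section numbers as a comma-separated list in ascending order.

Clause 2 is struck. Clause 4 does nothing except set the nonprofit waiver of the civil penalty for violating Clause 1 by reference to Clause 2; with Clause 2 gone it has no independent effect and is inoperative. The only function of Clause 6 is the exemption procedure for Clause 2, so it cannot stand once Clause 2 is removed. Although Clause 1 refers to Clause 2, its operative terms do not depend on Clause 2, so it remains in effect. Under the severability clause in Clause 8, the remaining provisions continue in force. Clause 1, Clause 3, Clause 5, Clause 7, and Clause 8 remain in effect.

2, 4, 6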